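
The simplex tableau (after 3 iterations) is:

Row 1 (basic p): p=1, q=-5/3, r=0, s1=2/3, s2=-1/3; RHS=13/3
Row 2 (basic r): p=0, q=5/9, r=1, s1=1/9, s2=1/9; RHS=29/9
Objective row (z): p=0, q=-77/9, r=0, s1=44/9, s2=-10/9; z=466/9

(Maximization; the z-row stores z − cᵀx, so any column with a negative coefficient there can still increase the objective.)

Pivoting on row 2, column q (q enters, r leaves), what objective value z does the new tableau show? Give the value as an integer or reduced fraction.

Minimum ratio for q: (29/9)/(5/9) = 29/5.
z changes by −(z-row coeff of q)·ratio = −(-77/9)·(29/5) = 2233/45.
New z = 466/9 + (2233/45) = 507/5.

507/5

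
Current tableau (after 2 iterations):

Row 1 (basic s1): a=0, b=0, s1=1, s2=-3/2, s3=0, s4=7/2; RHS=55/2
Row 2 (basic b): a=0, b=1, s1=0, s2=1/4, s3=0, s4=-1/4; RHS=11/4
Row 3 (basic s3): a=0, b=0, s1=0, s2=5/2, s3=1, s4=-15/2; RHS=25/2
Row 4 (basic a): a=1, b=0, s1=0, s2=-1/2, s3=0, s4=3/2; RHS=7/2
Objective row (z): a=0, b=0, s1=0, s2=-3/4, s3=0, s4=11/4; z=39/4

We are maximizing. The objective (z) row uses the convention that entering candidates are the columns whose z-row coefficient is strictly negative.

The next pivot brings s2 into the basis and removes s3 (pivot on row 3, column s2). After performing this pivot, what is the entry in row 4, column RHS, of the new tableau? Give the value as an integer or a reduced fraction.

6

Pivot element is row 3, column s2: 5/2.
Normalize row 3: new (row 3, RHS) = (25/2)/(5/2) = 5.
row 4 ← row 4 − (-1/2)·(new row 3): 7/2 − (-1/2)·5 = 6.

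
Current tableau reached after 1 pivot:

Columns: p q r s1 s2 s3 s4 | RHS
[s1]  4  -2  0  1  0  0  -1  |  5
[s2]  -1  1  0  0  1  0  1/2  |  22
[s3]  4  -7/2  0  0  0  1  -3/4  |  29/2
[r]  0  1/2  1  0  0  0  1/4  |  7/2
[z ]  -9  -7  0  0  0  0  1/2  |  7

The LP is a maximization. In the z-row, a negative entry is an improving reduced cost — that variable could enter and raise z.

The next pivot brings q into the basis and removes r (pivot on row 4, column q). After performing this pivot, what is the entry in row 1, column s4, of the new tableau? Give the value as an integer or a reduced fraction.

0

Pivot element is row 4, column q: 1/2.
Normalize row 4: new (row 4, s4) = (1/4)/(1/2) = 1/2.
row 1 ← row 1 − (-2)·(new row 4): -1 − (-2)·(1/2) = 0.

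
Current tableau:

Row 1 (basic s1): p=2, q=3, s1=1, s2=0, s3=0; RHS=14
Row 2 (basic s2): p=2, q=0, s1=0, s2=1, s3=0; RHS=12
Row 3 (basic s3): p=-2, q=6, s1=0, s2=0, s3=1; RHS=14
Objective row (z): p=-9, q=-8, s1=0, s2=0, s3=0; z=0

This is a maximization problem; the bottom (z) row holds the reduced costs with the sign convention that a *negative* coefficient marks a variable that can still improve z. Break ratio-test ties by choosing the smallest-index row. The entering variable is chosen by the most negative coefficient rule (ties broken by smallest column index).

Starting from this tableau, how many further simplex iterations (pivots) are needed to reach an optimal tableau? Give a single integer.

pivot: p in, s2 out → z = 54
pivot: q in, s1 out → z = 178/3
No improving column remains; optimal.

2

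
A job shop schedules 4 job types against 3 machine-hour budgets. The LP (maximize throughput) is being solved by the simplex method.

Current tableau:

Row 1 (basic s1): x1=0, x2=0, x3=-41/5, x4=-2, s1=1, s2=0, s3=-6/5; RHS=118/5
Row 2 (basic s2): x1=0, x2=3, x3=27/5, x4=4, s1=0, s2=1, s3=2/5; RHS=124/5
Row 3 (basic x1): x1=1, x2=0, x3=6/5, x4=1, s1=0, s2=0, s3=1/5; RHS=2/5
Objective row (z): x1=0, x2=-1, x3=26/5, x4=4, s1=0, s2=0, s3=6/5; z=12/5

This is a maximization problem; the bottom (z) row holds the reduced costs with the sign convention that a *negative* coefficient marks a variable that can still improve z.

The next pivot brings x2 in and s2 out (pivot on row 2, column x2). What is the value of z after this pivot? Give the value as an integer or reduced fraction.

Minimum ratio for x2: (124/5)/3 = 124/15.
z changes by −(z-row coeff of x2)·ratio = −(-1)·(124/15) = 124/15.
New z = 12/5 + (124/15) = 32/3.

32/3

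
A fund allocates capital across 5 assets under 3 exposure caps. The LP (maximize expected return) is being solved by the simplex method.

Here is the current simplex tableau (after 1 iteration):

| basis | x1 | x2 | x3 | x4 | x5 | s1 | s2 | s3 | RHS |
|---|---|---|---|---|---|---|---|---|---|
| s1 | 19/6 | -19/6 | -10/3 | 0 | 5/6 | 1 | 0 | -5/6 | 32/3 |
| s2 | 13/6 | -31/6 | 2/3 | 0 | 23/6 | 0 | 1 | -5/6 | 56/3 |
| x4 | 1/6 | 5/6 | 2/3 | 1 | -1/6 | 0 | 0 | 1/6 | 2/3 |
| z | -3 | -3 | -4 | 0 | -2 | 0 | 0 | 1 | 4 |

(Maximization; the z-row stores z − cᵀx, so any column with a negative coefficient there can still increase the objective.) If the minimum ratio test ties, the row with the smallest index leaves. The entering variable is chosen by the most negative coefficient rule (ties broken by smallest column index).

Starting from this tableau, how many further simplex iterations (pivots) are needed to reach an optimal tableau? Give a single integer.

pivot: x3 in, x4 out → z = 8
pivot: x5 in, s2 out → z = 43/2
pivot: x2 in, x3 out → z = 193/7
No improving column remains; optimal.

3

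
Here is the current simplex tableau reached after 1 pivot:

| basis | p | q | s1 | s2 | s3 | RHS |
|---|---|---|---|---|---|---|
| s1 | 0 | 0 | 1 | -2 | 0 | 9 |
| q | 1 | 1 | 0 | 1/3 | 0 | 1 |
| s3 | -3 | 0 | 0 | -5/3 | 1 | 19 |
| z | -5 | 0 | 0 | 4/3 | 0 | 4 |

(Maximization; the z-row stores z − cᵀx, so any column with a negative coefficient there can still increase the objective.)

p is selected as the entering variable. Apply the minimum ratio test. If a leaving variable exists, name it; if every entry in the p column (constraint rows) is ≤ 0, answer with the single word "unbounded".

Ratios: row 1 (s1): entry 0 ≤ 0, skip; row 2 (q): 1/1 = 1; row 3 (s3): entry -3 ≤ 0, skip.
Minimum ratio is in the q row, so q leaves.

q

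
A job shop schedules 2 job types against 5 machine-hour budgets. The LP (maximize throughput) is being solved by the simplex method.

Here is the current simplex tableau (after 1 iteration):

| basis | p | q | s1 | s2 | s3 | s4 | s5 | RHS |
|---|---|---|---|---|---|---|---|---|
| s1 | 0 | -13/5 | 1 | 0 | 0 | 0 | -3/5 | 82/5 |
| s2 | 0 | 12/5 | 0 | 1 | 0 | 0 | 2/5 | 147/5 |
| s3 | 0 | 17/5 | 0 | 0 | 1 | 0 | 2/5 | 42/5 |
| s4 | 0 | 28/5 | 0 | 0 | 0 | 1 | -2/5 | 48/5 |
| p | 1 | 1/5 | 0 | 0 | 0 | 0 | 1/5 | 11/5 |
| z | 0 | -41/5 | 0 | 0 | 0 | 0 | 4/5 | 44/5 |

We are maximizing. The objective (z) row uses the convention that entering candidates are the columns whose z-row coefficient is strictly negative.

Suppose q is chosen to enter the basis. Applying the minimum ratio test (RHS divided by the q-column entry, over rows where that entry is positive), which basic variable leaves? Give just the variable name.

s4

Ratios: row 1 (s1): entry -13/5 ≤ 0, skip; row 2 (s2): (147/5)/(12/5) = 49/4; row 3 (s3): (42/5)/(17/5) = 42/17; row 4 (s4): (48/5)/(28/5) = 12/7; row 5 (p): (11/5)/(1/5) = 11.
Minimum ratio 12/7 is in the s4 row, so s4 leaves.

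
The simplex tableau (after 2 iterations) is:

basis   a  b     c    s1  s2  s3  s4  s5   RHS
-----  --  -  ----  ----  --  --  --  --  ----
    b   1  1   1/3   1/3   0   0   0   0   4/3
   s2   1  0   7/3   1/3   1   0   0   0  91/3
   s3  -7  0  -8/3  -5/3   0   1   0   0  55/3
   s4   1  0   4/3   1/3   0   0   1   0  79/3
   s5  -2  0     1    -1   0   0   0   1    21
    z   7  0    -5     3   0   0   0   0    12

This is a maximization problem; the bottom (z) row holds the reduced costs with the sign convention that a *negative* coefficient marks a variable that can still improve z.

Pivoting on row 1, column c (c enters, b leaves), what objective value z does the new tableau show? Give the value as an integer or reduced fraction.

32

Minimum ratio for c: (4/3)/(1/3) = 4.
z changes by −(z-row coeff of c)·ratio = −(-5)·4 = 20.
New z = 12 + 20 = 32.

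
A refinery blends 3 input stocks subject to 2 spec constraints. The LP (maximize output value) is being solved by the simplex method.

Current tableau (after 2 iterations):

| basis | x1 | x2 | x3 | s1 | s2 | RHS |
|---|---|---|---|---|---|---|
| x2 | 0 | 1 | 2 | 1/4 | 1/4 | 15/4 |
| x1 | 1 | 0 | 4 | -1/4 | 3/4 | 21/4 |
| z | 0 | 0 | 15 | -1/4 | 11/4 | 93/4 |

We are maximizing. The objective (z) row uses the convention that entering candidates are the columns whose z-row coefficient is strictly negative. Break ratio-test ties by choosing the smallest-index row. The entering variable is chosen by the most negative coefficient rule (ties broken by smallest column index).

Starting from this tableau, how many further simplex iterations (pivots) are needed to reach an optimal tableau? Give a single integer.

pivot: s1 in, x2 out → z = 27
No improving column remains; optimal.

1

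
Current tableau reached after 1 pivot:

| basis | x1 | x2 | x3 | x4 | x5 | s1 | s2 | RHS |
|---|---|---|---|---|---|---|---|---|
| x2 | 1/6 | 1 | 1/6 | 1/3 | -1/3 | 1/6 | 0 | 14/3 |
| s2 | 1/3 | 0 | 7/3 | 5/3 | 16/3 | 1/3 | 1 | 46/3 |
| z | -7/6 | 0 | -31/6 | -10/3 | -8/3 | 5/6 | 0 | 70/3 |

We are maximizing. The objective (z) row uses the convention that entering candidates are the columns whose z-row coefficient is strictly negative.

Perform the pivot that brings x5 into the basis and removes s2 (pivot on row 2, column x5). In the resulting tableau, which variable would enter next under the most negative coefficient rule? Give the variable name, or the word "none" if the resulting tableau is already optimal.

x3

Pivot element 16/3. New z-row = old z-row − (-8/3)·(row 2/(16/3)).
Updated z-row coefficients: x1: -1, x2: 0, x3: -4, x4: -5/2, x5: 0, s1: 1, s2: 1/2.
The most negative is -4 in column x3, so x3 would enter next.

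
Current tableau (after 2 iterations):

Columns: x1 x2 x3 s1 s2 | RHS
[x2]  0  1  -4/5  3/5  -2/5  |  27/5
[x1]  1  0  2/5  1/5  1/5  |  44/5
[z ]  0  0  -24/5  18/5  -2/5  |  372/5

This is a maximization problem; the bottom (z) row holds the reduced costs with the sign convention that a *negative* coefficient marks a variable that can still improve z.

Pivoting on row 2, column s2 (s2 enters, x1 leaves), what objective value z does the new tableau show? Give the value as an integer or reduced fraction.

92

Minimum ratio for s2: (44/5)/(1/5) = 44.
z changes by −(z-row coeff of s2)·ratio = −(-2/5)·44 = 88/5.
New z = 372/5 + (88/5) = 92.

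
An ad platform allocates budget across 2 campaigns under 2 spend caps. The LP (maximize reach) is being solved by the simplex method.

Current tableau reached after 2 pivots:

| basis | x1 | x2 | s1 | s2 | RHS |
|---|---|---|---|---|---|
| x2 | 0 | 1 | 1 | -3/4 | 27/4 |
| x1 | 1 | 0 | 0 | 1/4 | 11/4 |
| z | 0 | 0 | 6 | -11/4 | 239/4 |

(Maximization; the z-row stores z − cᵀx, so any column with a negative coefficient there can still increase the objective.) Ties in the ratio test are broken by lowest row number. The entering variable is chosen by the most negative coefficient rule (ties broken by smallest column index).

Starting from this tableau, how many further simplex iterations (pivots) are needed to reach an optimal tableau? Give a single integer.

1

pivot: s2 in, x1 out → z = 90
No improving column remains; optimal.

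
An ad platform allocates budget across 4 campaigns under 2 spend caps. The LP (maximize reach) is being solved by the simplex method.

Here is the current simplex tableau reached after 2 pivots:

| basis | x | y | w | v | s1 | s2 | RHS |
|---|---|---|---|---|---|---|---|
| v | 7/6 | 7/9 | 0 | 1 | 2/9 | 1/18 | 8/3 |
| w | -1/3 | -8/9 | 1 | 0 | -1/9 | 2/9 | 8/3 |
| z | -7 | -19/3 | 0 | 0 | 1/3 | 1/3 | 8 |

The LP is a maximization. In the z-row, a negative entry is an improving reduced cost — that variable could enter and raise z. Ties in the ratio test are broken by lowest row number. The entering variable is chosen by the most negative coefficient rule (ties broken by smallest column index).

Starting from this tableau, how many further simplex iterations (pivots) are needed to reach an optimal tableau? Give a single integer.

pivot: x in, v out → z = 24
pivot: y in, x out → z = 208/7
No improving column remains; optimal.

2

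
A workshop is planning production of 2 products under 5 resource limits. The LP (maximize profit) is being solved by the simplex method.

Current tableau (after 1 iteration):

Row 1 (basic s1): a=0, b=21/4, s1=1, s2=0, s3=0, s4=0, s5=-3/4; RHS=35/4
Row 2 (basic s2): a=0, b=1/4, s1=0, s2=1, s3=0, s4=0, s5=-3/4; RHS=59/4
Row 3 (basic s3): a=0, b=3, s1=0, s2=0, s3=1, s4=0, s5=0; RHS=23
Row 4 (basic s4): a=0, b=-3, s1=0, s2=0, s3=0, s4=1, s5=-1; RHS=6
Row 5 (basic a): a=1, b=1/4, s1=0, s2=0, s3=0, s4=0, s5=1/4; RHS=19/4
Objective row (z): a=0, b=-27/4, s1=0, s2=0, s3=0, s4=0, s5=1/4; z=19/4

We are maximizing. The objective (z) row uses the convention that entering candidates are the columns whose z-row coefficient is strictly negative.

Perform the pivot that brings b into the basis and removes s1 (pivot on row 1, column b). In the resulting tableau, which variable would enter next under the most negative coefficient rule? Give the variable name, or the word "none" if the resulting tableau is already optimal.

Pivot element 21/4. New z-row = old z-row − (-27/4)·(row 1/(21/4)).
Updated z-row coefficients: a: 0, b: 0, s1: 9/7, s2: 0, s3: 0, s4: 0, s5: -5/7.
The most negative is -5/7 in column s5, so s5 would enter next.

s5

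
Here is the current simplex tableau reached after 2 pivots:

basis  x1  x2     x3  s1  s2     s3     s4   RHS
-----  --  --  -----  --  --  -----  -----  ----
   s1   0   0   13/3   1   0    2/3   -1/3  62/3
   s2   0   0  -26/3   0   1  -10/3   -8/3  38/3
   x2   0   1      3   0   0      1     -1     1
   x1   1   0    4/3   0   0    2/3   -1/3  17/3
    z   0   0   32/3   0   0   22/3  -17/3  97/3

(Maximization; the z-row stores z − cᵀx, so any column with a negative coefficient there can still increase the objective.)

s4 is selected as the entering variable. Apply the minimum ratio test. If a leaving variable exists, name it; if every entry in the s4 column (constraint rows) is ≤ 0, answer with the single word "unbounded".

unbounded

s4-column entries: row 1: -1/3, row 2: -8/3, row 3: -1, row 4: -1/3. All ≤ 0, so s4 can increase without bound; the LP is unbounded in this direction.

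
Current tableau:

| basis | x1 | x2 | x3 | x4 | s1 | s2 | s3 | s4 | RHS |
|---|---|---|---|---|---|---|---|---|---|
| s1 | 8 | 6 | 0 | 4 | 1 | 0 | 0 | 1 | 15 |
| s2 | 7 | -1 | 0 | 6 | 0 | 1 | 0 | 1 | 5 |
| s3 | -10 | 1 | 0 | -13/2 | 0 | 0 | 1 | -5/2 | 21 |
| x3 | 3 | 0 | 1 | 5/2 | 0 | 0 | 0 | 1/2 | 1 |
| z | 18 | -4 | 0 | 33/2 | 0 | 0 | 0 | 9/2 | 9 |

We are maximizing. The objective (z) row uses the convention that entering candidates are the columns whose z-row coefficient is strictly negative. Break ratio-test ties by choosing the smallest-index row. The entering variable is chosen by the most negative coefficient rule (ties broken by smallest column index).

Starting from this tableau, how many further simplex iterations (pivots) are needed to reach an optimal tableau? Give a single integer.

1

pivot: x2 in, s1 out → z = 19
No improving column remains; optimal.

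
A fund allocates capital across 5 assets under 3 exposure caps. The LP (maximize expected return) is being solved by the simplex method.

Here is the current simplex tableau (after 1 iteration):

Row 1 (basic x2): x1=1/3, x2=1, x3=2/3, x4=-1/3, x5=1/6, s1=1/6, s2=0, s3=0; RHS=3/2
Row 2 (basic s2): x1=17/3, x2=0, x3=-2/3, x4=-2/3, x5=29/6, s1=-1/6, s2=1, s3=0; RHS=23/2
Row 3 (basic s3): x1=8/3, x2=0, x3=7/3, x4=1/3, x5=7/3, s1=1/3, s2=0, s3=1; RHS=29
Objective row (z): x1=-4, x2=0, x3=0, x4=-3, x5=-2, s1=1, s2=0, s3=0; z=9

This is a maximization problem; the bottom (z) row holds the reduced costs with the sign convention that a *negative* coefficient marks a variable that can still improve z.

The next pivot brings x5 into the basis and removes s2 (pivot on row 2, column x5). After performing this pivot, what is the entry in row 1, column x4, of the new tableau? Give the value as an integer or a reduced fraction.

-9/29

Pivot element is row 2, column x5: 29/6.
Normalize row 2: new (row 2, x4) = (-2/3)/(29/6) = -4/29.
row 1 ← row 1 − (1/6)·(new row 2): -1/3 − (1/6)·(-4/29) = -9/29.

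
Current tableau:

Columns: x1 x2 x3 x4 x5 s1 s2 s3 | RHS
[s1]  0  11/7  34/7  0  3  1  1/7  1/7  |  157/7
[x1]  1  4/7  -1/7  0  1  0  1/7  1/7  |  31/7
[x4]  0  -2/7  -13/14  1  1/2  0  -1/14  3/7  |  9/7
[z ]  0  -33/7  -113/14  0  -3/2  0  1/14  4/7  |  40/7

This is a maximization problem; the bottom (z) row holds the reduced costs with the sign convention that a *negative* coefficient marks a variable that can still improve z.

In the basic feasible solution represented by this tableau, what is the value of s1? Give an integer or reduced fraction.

157/7

s1 is basic (row 1); its value is the RHS of that row: 157/7.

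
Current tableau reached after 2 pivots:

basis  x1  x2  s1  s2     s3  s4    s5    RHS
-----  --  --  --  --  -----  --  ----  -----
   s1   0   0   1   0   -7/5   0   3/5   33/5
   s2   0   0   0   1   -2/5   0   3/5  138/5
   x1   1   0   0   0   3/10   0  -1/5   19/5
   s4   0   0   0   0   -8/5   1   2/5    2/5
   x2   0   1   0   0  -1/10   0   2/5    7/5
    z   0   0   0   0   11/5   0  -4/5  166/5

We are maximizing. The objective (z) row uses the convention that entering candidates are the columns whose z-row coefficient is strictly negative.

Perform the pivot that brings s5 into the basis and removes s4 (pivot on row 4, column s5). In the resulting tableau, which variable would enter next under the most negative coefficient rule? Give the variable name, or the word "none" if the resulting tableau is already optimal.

s3

Pivot element 2/5. New z-row = old z-row − (-4/5)·(row 4/(2/5)).
Updated z-row coefficients: x1: 0, x2: 0, s1: 0, s2: 0, s3: -1, s4: 2, s5: 0.
The most negative is -1 in column s3, so s3 would enter next.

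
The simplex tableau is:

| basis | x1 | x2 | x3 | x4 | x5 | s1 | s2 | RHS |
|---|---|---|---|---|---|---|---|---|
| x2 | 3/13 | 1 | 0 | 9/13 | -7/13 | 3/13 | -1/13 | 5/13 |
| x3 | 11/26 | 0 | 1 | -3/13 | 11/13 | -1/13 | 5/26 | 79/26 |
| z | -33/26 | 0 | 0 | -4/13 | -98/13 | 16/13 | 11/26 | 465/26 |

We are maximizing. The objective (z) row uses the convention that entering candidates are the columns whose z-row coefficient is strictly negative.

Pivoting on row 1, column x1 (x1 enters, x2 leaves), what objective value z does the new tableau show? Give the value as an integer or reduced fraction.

Minimum ratio for x1: (5/13)/(3/13) = 5/3.
z changes by −(z-row coeff of x1)·ratio = −(-33/26)·(5/3) = 55/26.
New z = 465/26 + (55/26) = 20.

20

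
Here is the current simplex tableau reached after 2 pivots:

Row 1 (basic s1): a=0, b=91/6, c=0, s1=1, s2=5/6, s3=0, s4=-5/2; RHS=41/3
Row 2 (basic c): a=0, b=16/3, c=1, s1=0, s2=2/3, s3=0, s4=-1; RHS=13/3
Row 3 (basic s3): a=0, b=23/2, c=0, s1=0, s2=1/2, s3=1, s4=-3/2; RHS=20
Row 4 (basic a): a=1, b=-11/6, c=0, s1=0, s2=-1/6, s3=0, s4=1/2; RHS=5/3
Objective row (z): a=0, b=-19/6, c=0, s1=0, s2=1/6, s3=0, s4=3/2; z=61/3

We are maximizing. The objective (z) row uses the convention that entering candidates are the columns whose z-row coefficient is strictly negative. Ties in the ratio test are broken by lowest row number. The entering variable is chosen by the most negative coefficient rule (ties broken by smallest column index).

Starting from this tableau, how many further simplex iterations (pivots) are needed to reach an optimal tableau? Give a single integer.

1

pivot: b in, c out → z = 733/32
No improving column remains; optimal.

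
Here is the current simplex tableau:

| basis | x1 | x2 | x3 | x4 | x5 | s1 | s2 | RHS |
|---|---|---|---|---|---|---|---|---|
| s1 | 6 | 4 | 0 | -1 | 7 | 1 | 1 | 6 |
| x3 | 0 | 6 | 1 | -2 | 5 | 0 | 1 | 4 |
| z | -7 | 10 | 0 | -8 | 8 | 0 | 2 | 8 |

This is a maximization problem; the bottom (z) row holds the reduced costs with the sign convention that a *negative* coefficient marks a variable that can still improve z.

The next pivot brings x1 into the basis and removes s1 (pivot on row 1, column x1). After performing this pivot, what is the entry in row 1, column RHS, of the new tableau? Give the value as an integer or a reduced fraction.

Pivot element is row 1, column x1: 6.
Normalize row 1: new (row 1, RHS) = 6/6 = 1.
Row 1 is the pivot row, so the entry is 1.

1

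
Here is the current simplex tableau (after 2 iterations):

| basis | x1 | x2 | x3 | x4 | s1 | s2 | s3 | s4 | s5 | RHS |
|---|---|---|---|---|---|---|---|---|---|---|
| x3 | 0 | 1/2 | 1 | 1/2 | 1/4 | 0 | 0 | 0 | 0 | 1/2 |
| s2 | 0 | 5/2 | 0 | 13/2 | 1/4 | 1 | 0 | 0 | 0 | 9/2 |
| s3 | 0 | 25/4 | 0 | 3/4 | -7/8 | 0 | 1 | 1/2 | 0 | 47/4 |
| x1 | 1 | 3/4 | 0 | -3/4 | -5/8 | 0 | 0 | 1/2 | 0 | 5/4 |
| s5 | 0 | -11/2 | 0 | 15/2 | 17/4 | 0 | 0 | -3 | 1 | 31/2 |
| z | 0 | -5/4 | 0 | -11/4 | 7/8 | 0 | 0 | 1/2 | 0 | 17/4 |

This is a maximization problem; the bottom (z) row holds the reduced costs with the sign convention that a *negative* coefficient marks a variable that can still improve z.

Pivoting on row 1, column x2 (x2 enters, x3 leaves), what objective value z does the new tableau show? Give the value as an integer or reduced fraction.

11/2

Minimum ratio for x2: (1/2)/(1/2) = 1.
z changes by −(z-row coeff of x2)·ratio = −(-5/4)·1 = 5/4.
New z = 17/4 + (5/4) = 11/2.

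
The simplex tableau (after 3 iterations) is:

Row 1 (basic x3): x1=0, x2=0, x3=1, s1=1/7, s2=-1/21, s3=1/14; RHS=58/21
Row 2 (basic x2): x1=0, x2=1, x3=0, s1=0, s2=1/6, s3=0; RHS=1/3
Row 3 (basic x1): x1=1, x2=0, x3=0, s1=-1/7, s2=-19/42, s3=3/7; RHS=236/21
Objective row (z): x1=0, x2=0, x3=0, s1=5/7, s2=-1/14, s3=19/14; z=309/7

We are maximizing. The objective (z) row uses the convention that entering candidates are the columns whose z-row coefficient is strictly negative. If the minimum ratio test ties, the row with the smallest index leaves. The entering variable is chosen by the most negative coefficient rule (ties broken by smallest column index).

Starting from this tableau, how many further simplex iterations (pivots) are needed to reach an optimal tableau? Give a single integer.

1

pivot: s2 in, x2 out → z = 310/7
No improving column remains; optimal.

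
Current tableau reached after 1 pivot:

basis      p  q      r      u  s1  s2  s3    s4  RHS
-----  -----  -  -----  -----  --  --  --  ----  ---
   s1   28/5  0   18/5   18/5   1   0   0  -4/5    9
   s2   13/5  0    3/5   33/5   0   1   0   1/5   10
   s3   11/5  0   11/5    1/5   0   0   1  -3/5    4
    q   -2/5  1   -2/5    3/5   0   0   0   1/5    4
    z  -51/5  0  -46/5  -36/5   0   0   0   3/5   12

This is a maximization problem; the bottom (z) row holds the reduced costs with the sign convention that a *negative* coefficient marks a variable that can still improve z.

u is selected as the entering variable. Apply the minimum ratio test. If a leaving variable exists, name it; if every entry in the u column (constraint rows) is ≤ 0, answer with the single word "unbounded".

Ratios: row 1 (s1): 9/(18/5) = 5/2; row 2 (s2): 10/(33/5) = 50/33; row 3 (s3): 4/(1/5) = 20; row 4 (q): 4/(3/5) = 20/3.
Minimum ratio is in the s2 row, so s2 leaves.

s2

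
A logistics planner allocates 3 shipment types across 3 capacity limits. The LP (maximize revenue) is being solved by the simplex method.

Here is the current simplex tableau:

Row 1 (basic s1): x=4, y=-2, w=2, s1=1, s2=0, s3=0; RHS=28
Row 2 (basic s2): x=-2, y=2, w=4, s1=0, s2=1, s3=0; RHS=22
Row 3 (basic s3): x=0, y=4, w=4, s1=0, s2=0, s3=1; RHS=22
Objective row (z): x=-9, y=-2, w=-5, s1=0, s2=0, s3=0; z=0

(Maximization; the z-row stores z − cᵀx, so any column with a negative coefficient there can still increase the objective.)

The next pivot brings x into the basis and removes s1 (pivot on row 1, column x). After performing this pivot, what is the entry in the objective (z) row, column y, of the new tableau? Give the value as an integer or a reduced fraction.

-13/2

Pivot element is row 1, column x: 4.
Normalize row 1: new (row 1, y) = (-2)/4 = -1/2.
z-row ← z-row − (-9)·(new row 1): -2 − (-9)·(-1/2) = -13/2.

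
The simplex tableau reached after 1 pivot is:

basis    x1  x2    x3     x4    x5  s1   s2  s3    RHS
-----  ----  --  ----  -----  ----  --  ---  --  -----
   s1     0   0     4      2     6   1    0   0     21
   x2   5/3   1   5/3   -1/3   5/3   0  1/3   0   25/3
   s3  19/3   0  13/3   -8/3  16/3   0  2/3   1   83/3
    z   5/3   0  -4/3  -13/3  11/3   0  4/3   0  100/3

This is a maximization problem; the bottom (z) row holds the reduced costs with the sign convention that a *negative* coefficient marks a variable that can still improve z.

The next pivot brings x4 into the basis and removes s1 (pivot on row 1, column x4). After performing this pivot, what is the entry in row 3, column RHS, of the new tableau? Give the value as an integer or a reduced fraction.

167/3

Pivot element is row 1, column x4: 2.
Normalize row 1: new (row 1, RHS) = 21/2 = 21/2.
row 3 ← row 3 − (-8/3)·(new row 1): 83/3 − (-8/3)·(21/2) = 167/3.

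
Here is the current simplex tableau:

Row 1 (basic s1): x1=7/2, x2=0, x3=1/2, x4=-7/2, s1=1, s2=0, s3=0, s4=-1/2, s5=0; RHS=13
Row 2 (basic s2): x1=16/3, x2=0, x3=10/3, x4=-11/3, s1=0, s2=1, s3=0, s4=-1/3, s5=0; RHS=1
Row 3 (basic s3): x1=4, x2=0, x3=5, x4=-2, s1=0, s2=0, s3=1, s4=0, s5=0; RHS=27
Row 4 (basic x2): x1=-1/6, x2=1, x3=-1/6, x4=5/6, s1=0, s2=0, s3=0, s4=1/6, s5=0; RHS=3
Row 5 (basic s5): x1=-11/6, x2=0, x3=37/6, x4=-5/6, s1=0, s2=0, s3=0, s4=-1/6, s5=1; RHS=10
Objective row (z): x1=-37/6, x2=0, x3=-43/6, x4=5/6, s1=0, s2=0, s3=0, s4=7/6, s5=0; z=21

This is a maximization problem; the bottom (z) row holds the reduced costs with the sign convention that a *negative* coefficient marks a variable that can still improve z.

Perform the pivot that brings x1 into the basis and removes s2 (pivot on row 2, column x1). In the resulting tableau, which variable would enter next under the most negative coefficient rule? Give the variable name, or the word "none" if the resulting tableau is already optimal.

Pivot element 16/3. New z-row = old z-row − (-37/6)·(row 2/(16/3)).
Updated z-row coefficients: x1: 0, x2: 0, x3: -53/16, x4: -109/32, s1: 0, s2: 37/32, s3: 0, s4: 25/32, s5: 0.
The most negative is -109/32 in column x4, so x4 would enter next.

x4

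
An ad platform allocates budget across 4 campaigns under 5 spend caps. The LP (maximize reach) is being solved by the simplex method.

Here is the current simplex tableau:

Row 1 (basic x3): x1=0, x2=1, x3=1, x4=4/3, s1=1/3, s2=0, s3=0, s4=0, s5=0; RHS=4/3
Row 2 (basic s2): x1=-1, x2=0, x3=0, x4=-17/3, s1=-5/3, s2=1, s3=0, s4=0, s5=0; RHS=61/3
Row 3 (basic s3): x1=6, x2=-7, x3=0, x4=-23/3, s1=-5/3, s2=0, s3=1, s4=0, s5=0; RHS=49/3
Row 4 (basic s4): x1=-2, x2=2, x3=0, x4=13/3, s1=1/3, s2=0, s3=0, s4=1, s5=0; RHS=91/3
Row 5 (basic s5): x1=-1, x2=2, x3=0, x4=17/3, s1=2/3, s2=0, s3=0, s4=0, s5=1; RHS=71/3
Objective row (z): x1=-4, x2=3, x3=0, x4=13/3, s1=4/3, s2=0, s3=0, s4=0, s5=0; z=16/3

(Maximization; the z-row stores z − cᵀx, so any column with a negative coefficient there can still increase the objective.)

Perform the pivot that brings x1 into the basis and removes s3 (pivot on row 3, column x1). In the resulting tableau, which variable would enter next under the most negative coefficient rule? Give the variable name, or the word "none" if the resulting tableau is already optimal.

Pivot element 6. New z-row = old z-row − (-4)·(row 3/6).
Updated z-row coefficients: x1: 0, x2: -5/3, x3: 0, x4: -7/9, s1: 2/9, s2: 0, s3: 2/3, s4: 0, s5: 0.
The most negative is -5/3 in column x2, so x2 would enter next.

x2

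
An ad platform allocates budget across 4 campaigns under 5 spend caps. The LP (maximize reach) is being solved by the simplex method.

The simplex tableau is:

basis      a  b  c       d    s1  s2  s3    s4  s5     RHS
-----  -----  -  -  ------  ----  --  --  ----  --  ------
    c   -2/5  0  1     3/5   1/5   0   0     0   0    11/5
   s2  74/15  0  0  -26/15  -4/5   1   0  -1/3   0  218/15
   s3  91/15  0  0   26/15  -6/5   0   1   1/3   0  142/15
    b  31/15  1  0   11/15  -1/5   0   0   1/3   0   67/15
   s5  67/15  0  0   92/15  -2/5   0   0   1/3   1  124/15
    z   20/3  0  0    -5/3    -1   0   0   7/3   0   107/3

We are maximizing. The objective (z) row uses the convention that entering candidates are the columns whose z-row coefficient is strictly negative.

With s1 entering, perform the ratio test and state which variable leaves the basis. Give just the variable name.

c

Ratios: row 1 (c): (11/5)/(1/5) = 11; row 2 (s2): entry -4/5 ≤ 0, skip; row 3 (s3): entry -6/5 ≤ 0, skip; row 4 (b): entry -1/5 ≤ 0, skip; row 5 (s5): entry -2/5 ≤ 0, skip.
Minimum ratio 11 is in the c row, so c leaves.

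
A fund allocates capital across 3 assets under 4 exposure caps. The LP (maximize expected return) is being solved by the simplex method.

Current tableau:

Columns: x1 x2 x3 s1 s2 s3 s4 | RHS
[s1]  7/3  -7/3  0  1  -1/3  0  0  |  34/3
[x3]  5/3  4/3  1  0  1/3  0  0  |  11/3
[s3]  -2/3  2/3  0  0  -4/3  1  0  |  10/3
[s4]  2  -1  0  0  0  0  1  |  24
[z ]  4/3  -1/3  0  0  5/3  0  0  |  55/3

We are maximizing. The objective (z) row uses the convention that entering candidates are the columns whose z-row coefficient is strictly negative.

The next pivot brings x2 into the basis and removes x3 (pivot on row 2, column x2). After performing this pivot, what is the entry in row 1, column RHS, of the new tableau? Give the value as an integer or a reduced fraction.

Pivot element is row 2, column x2: 4/3.
Normalize row 2: new (row 2, RHS) = (11/3)/(4/3) = 11/4.
row 1 ← row 1 − (-7/3)·(new row 2): 34/3 − (-7/3)·(11/4) = 71/4.

71/4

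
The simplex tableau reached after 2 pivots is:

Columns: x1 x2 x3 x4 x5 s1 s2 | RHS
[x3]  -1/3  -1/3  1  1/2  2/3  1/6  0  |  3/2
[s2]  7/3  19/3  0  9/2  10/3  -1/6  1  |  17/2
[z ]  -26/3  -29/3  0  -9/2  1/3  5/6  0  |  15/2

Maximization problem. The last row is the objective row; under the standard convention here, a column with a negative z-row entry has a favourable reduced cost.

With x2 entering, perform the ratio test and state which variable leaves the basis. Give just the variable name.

s2

Ratios: row 1 (x3): entry -1/3 ≤ 0, skip; row 2 (s2): (17/2)/(19/3) = 51/38.
Minimum ratio 51/38 is in the s2 row, so s2 leaves.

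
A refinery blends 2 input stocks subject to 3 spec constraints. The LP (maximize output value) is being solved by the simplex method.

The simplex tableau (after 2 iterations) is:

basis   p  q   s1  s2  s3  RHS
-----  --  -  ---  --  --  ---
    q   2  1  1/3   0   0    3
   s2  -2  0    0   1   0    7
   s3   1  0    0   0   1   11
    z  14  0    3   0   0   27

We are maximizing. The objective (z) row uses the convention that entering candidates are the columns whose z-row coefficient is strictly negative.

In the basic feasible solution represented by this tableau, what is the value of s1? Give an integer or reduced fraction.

s1 is nonbasic (not in the basis column), so its value in the current BFS is 0.

0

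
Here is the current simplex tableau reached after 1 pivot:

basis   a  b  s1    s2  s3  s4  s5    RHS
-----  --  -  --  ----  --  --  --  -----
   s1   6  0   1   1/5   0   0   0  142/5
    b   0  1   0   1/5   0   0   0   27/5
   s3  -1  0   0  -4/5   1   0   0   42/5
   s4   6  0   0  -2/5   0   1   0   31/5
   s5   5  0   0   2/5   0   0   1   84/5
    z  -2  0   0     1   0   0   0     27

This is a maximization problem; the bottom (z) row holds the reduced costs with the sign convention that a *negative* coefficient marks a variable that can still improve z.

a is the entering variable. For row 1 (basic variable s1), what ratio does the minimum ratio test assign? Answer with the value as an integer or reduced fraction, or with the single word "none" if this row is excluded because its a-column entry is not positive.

Ratio = RHS / (a entry) = (142/5) / 6 = 71/15.

71/15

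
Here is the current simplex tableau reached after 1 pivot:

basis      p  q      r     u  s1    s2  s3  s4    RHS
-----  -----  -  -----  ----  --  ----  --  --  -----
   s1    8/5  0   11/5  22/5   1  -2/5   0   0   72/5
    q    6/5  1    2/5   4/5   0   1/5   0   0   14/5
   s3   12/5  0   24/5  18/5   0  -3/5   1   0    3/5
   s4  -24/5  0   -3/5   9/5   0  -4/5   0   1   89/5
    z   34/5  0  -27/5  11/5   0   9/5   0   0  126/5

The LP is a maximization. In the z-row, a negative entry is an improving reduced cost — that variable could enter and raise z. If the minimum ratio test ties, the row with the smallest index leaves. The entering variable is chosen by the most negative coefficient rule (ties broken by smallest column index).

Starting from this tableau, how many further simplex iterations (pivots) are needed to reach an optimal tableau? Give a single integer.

pivot: r in, s3 out → z = 207/8
No improving column remains; optimal.

1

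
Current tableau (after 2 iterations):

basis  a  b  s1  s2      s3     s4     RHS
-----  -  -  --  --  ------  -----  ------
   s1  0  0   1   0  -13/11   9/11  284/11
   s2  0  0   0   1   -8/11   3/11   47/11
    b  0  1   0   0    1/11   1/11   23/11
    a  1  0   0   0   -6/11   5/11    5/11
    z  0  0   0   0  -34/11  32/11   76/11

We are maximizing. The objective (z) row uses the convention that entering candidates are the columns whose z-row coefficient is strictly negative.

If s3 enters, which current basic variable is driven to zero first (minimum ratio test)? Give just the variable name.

Ratios: row 1 (s1): entry -13/11 ≤ 0, skip; row 2 (s2): entry -8/11 ≤ 0, skip; row 3 (b): (23/11)/(1/11) = 23; row 4 (a): entry -6/11 ≤ 0, skip.
Minimum ratio 23 is in the b row, so b leaves.

b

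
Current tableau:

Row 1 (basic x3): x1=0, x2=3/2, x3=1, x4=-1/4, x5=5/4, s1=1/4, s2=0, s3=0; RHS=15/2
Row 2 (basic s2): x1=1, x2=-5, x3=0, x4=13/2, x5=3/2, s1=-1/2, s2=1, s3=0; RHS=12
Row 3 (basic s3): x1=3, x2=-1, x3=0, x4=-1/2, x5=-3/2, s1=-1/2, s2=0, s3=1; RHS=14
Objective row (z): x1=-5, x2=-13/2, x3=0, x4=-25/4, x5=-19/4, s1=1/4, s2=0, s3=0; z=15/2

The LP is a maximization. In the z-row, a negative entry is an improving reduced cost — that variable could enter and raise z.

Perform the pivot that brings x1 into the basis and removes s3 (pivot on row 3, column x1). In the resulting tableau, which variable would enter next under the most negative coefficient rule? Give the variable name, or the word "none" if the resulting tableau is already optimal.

Pivot element 3. New z-row = old z-row − (-5)·(row 3/3).
Updated z-row coefficients: x1: 0, x2: -49/6, x3: 0, x4: -85/12, x5: -29/4, s1: -7/12, s2: 0, s3: 5/3.
The most negative is -49/6 in column x2, so x2 would enter next.

x2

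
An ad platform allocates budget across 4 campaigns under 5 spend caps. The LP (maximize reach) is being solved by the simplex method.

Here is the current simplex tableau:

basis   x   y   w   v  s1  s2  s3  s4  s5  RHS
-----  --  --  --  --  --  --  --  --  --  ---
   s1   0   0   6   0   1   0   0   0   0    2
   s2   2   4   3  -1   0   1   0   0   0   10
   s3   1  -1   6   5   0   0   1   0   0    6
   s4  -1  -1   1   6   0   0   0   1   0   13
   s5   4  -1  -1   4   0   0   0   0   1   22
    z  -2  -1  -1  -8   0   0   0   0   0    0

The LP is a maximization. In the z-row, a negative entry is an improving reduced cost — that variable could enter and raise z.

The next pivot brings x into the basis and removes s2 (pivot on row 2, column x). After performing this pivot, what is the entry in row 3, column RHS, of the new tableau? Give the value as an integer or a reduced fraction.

Pivot element is row 2, column x: 2.
Normalize row 2: new (row 2, RHS) = 10/2 = 5.
row 3 ← row 3 − 1·(new row 2): 6 − 1·5 = 1.

1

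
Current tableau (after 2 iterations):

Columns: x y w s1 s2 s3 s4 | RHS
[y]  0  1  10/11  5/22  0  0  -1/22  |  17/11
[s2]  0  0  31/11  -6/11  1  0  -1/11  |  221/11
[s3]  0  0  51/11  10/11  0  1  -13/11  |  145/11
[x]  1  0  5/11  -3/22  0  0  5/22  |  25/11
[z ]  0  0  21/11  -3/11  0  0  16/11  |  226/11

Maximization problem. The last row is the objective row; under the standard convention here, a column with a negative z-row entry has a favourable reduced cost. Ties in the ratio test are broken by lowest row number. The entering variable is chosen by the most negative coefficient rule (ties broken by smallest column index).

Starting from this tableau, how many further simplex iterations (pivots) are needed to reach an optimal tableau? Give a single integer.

pivot: s1 in, y out → z = 112/5
No improving column remains; optimal.

1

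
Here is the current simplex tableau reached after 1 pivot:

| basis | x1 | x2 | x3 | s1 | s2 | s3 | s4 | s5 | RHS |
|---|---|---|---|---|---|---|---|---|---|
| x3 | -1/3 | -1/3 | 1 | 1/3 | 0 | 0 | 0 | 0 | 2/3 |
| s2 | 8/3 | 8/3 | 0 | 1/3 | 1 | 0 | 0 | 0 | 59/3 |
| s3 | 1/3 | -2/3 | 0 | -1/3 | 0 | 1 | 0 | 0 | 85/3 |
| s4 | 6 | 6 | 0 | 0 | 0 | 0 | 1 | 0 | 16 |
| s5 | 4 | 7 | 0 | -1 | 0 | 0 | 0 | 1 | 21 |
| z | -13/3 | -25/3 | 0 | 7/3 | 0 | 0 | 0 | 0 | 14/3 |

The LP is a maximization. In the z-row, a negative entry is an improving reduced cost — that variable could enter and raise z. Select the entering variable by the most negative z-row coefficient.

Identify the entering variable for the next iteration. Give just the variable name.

x2

Objective-row coefficients: x1: -13/3, x2: -25/3, x3: 0, s1: 7/3, s2: 0, s3: 0, s4: 0, s5: 0.
The most negative is -25/3 in column x2, so x2 enters.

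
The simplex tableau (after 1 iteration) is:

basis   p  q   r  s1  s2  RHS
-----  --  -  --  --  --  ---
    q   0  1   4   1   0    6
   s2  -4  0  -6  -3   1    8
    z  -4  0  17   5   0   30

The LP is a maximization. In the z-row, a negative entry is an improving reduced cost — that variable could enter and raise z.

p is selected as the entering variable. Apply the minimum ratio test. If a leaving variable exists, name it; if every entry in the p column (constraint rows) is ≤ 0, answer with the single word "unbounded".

p-column entries: row 1: 0, row 2: -4. All ≤ 0, so p can increase without bound; the LP is unbounded in this direction.

unbounded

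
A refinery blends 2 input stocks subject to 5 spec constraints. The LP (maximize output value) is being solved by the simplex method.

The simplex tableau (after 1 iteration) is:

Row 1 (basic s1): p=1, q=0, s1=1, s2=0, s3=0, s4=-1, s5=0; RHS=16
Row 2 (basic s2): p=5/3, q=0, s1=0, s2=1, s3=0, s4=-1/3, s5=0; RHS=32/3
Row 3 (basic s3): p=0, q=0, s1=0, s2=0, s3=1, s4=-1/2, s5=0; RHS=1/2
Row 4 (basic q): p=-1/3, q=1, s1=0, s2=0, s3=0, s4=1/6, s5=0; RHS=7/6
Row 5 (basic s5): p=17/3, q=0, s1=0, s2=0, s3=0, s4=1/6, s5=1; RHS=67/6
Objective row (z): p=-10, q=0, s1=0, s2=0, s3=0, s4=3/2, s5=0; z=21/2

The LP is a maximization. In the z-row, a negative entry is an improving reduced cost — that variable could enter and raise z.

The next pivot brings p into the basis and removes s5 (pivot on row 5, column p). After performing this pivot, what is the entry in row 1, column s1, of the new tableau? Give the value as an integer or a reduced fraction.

1

Pivot element is row 5, column p: 17/3.
Normalize row 5: new (row 5, s1) = 0/(17/3) = 0.
row 1 ← row 1 − 1·(new row 5): 1 − 1·0 = 1.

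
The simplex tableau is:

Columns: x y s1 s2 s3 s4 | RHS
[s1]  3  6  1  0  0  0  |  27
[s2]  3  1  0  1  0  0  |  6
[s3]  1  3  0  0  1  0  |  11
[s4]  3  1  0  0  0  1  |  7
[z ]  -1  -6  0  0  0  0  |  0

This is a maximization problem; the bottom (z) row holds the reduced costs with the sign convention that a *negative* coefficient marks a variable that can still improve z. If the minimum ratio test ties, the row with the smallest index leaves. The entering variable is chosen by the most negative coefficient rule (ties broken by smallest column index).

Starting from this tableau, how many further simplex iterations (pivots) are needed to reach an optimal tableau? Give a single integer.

1

pivot: y in, s3 out → z = 22
No improving column remains; optimal.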